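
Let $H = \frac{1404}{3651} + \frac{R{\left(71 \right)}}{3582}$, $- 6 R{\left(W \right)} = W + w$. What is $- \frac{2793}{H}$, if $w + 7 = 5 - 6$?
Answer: $- \frac{8117005428}{1109065} \approx -7318.8$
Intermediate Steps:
$w = -8$ ($w = -7 + \left(5 - 6\right) = -7 - 1 = -8$)
$R{\left(W \right)} = \frac{4}{3} - \frac{W}{6}$ ($R{\left(W \right)} = - \frac{W - 8}{6} = - \frac{-8 + W}{6} = \frac{4}{3} - \frac{W}{6}$)
$H = \frac{1109065}{2906196}$ ($H = \frac{1404}{3651} + \frac{\frac{4}{3} - \frac{71}{6}}{3582} = 1404 \cdot \frac{1}{3651} + \left(\frac{4}{3} - \frac{71}{6}\right) \frac{1}{3582} = \frac{468}{1217} - \frac{7}{2388} = \frac{1109065}{2906196} \approx 0.38162$)
$- \frac{2793}{H} = - \frac{2793}{\frac{1109065}{2906196}} = \left(-2793\right) \frac{2906196}{1109065} = - \frac{8117005428}{1109065}$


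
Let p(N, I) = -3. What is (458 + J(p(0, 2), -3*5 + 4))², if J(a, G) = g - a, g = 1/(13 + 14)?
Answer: 154952704/729 ≈ 2.1256e+5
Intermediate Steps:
g = 1/27 ≈ 0.037037
J(a, G) = 1/27 - a
(458 + J(p(0, 2), -3*5 + 4))² = (458 + (1/27 - 1*(-3)))² = (458 + (1/27 + 3))² = (458 + 82/27)² = (12448/27)² = 154952704/729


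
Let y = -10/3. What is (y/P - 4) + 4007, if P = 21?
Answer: 252179/63 ≈ 4002.8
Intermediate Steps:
y = -10/3 (y = -10*1/3 = -10/3 ≈ -3.3333)
(y/P - 4) + 4007 = (-10/3/21 - 4) + 4007 = ((1/21)*(-10/3) - 4) + 4007 = (-10/63 - 4) + 4007 = -262/63 + 4007 = 252179/63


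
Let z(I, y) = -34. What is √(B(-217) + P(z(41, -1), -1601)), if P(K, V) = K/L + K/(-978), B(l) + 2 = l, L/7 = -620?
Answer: I*√246545349781710/1061130 ≈ 14.797*I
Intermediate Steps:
L = -4340 (L = 7*(-620) = -4340)
B(l) = -2 + l
P(K, V) = -2659*K/2122260 (P(K, V) = K/(-4340) + K/(-978) = K*(-1/4340) + K*(-1/978) = -K/4340 - K/978 = -2659*K/2122260)
√(B(-217) + P(z(41, -1), -1601)) = √((-2 - 217) - 2659/2122260*(-34)) = √(-219 + 45203/1061130) = √(-232342267/1061130) = I*√246545349781710/1061130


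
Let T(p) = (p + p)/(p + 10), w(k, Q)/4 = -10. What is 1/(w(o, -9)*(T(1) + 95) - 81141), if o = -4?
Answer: -11/934431 ≈ -1.1772e-5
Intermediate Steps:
w(k, Q) = -40 (w(k, Q) = 4*(-10) = -40)
T(p) = 2*p/(10 + p) (T(p) = (2*p)/(10 + p) = 2*p/(10 + p))
1/(w(o, -9)*(T(1) + 95) - 81141) = 1/(-40*(2*1/(10 + 1) + 95) - 81141) = 1/(-40*(2*1/11 + 95) - 81141) = 1/(-40*(2*1*(1/11) + 95) - 81141) = 1/(-40*(2/11 + 95) - 81141) = 1/(-40*1047/11 - 81141) = 1/(-41880/11 - 81141) = 1/(-934431/11) = -11/934431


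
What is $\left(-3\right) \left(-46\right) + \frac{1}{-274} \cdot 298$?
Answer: $\frac{18757}{137} \approx 136.91$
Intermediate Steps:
$\left(-3\right) \left(-46\right) + \frac{1}{-274} \cdot 298 = 138 - \frac{149}{137} = \frac{18757}{137}$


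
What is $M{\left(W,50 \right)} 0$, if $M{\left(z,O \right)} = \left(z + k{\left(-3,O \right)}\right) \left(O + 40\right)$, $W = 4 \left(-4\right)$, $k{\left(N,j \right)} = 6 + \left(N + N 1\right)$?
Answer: $0$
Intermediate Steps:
$k{\left(N,j \right)} = 6 + 2 N$ ($k{\left(N,j \right)} = 6 + \left(N + N\right) = 6 + 2 N$)
$W = -16$
$M{\left(z,O \right)} = z \left(40 + O\right)$ ($M{\left(z,O \right)} = \left(z + \left(6 + 2 \left(-3\right)\right)\right) \left(O + 40\right) = \left(z + \left(6 - 6\right)\right) \left(40 + O\right) = \left(z + 0\right) \left(40 + O\right) = z \left(40 + O\right)$)
$M{\left(W,50 \right)} 0 = - 16 \left(40 + 50\right) 0 = \left(-16\right) 90 \cdot 0 = \left(-1440\right) 0 = 0$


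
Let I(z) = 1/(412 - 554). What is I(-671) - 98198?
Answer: -13944117/142 ≈ -98198.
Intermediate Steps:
I(z) = -1/142 (I(z) = 1/(-142) = -1/142)
I(-671) - 98198 = -1/142 - 98198 = -13944117/142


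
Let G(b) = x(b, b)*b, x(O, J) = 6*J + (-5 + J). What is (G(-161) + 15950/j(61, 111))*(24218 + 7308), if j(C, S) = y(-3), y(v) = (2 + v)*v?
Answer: 17739869356/3 ≈ 5.9133e+9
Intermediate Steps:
y(v) = v*(2 + v)
x(O, J) = -5 + 7*J
j(C, S) = 3 (j(C, S) = -3*(2 - 3) = -3*(-1) = 3)
G(b) = b*(-5 + 7*b) (G(b) = (-5 + 7*b)*b = b*(-5 + 7*b))
(G(-161) + 15950/j(61, 111))*(24218 + 7308) = (-161*(-5 + 7*(-161)) + 15950/3)*(24218 + 7308) = (-161*(-5 - 1127) + 15950*(⅓))*31526 = (-161*(-1132) + 15950/3)*31526 = (182252 + 15950/3)*31526 = (562706/3)*31526 = 17739869356/3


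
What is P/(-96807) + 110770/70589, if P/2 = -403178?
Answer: 67643175074/6833509323 ≈ 9.8987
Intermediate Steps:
P = -806356 (P = 2*(-403178) = -806356)
P/(-96807) + 110770/70589 = -806356/(-96807) + 110770/70589 = -806356*(-1/96807) + 110770*(1/70589) = 806356/96807 + 110770/70589 = 67643175074/6833509323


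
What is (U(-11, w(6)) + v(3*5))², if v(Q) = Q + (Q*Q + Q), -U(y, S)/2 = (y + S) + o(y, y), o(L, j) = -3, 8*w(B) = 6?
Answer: 316969/4 ≈ 79242.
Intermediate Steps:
w(B) = ¾ (w(B) = (⅛)*6 = ¾)
U(y, S) = 6 - 2*S - 2*y (U(y, S) = -2*((y + S) - 3) = -2*((S + y) - 3) = -2*(-3 + S + y) = 6 - 2*S - 2*y)
v(Q) = Q² + 2*Q (v(Q) = Q + (Q² + Q) = Q + (Q + Q²) = Q² + 2*Q)
(U(-11, w(6)) + v(3*5))² = ((6 - 2*¾ - 2*(-11)) + (3*5)*(2 + 3*5))² = ((6 - 3/2 + 22) + 15*(2 + 15))² = (53/2 + 15*17)² = (53/2 + 255)² = (563/2)² = 316969/4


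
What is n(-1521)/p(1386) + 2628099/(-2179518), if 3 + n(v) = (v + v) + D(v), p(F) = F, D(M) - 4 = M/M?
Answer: -155579999/45769878 ≈ -3.3992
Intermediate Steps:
D(M) = 5 (D(M) = 4 + M/M = 4 + 1 = 5)
n(v) = 2 + 2*v (n(v) = -3 + ((v + v) + 5) = -3 + (2*v + 5) = -3 + (5 + 2*v) = 2 + 2*v)
n(-1521)/p(1386) + 2628099/(-2179518) = (2 + 2*(-1521))/1386 + 2628099/(-2179518) = (2 - 3042)*(1/1386) + 2628099*(-1/2179518) = -3040*1/1386 - 876033/726506 = -1520/693 - 876033/726506 = -155579999/45769878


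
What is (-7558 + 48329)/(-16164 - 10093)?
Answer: -40771/26257 ≈ -1.5528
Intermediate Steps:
(-7558 + 48329)/(-16164 - 10093) = 40771/(-26257) = 40771*(-1/26257) = -40771/26257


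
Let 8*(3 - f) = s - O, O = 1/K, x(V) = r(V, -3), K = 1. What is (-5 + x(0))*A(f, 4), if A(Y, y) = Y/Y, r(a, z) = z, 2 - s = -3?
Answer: -8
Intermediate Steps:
s = 5 (s = 2 - 1*(-3) = 2 + 3 = 5)
x(V) = -3
O = 1 (O = 1/1 = 1)
f = 5/2 (f = 3 - (5 - 1*1)/8 = 3 - (5 - 1)/8 = 3 - ⅛*4 = 3 - ½ = 5/2 ≈ 2.5000)
A(Y, y) = 1
(-5 + x(0))*A(f, 4) = (-5 - 3)*1 = -8*1 = -8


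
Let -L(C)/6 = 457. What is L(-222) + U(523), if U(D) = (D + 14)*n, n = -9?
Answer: -7575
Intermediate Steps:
L(C) = -2742 (L(C) = -6*457 = -2742)
U(D) = -126 - 9*D (U(D) = (D + 14)*(-9) = (14 + D)*(-9) = -126 - 9*D)
L(-222) + U(523) = -2742 + (-126 - 9*523) = -2742 + (-126 - 4707) = -2742 - 4833 = -7575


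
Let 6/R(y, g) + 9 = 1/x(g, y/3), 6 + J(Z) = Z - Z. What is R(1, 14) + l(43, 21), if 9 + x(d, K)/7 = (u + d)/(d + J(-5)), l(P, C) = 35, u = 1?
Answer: 123571/3599 ≈ 34.335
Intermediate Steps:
J(Z) = -6 (J(Z) = -6 + (Z - Z) = -6 + 0 = -6)
x(d, K) = -63 + 7*(1 + d)/(-6 + d) (x(d, K) = -63 + 7*((1 + d)/(d - 6)) = -63 + 7*((1 + d)/(-6 + d)) = -63 + 7*(1 + d)/(-6 + d))
R(y, g) = 6/(-9 + (-6 + g)/(7*(55 - 8*g))) (R(y, g) = 6/(-9 + 1/(7*(55 - 8*g)/(-6 + g))) = 6/(-9 + (-6 + g)/(7*(55 - 8*g))))
R(1, 14) + l(43, 21) = 42*(55 - 8*14)/(-3471 + 505*14) + 35 = 42*(55 - 112)/(-3471 + 7070) + 35 = 42*(-57)/3599 + 35 = 42*(1/3599)*(-57) + 35 = -2394/3599 + 35 = 123571/3599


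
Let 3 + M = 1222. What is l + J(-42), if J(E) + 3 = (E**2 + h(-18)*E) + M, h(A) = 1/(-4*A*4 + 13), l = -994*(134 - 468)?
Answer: 14403962/43 ≈ 3.3498e+5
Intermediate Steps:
l = 331996 (l = -994*(-334) = 331996)
M = 1219 (M = -3 + 1222 = 1219)
h(A) = 1/(13 - 16*A) (h(A) = 1/(-16*A + 13) = 1/(13 - 16*A))
J(E) = 1216 + E**2 + E/301 (J(E) = -3 + ((E**2 + (-1/(-13 + 16*(-18)))*E) + 1219) = -3 + ((E**2 + (-1/(-13 - 288))*E) + 1219) = -3 + ((E**2 + (-1/(-301))*E) + 1219) = -3 + ((E**2 + (-1*(-1/301))*E) + 1219) = -3 + ((E**2 + E/301) + 1219) = -3 + (1219 + E**2 + E/301) = 1216 + E**2 + E/301)
l + J(-42) = 331996 + (1216 + (-42)**2 + (1/301)*(-42)) = 331996 + (1216 + 1764 - 6/43) = 331996 + 128134/43 = 14403962/43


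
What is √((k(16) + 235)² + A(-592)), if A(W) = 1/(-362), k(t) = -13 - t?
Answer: √5560982822/362 ≈ 206.00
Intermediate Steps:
A(W) = -1/362
√((k(16) + 235)² + A(-592)) = √(((-13 - 1*16) + 235)² - 1/362) = √(((-13 - 16) + 235)² - 1/362) = √((-29 + 235)² - 1/362) = √(206² - 1/362) = √(42436 - 1/362) = √(15361831/362) = √5560982822/362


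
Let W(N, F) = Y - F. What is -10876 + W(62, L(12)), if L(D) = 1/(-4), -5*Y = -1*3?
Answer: -217503/20 ≈ -10875.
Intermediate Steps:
Y = ⅗ (Y = -(-1)*3/5 = -⅕*(-3) = ⅗ ≈ 0.60000)
L(D) = -¼
W(N, F) = ⅗ - F
-10876 + W(62, L(12)) = -10876 + (⅗ - 1*(-¼)) = -10876 + (⅗ + ¼) = -10876 + 17/20 = -217503/20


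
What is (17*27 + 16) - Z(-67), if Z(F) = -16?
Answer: 491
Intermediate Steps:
(17*27 + 16) - Z(-67) = (17*27 + 16) - 1*(-16) = (459 + 16) + 16 = 475 + 16 = 491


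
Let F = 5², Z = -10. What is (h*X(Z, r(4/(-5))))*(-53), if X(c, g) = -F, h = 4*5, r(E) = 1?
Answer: 26500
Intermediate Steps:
F = 25
h = 20
X(c, g) = -25 (X(c, g) = -1*25 = -25)
(h*X(Z, r(4/(-5))))*(-53) = (20*(-25))*(-53) = -500*(-53) = 26500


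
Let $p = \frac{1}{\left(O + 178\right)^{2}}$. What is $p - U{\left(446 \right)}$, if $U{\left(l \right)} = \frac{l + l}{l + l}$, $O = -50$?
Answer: $- \frac{16383}{16384} \approx -0.99994$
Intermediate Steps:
$U{\left(l \right)} = 1$ ($U{\left(l \right)} = \frac{2 l}{2 l} = 2 l \frac{1}{2 l} = 1$)
$p = \frac{1}{16384}$ ($p = \frac{1}{\left(-50 + 178\right)^{2}} = \frac{1}{128^{2}} = \frac{1}{16384} \approx 6.1035 \cdot 10^{-5}$)
$p - U{\left(446 \right)} = \frac{1}{16384} - 1 = - \frac{16383}{16384}$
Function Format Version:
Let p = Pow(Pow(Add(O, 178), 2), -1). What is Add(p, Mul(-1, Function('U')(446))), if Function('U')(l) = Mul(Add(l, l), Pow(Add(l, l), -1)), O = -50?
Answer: Rational(-16383, 16384) ≈ -0.99994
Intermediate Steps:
Function('U')(l) = 1 (Function('U')(l) = Mul(Mul(2, l), Pow(Mul(2, l), -1)) = Mul(Mul(2, l), Mul(Rational(1, 2), Pow(l, -1))) = 1)
p = Rational(1, 16384) (p = Pow(Pow(Add(-50, 178), 2), -1) = Pow(Pow(128, 2), -1) = Pow(16384, -1) = Rational(1, 16384) ≈ 6.1035e-5)
Add(p, Mul(-1, Function('U')(446))) = Add(Rational(1, 16384), Mul(-1, 1)) = Add(Rational(1, 16384), -1) = Rational(-16383, 16384)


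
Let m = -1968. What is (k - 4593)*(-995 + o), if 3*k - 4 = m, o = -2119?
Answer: 16341234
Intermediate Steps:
k = -1964/3 (k = 4/3 + (1/3)*(-1968) = 4/3 - 656 = -1964/3 ≈ -654.67)
(k - 4593)*(-995 + o) = (-1964/3 - 4593)*(-995 - 2119) = -15743/3*(-3114) = 16341234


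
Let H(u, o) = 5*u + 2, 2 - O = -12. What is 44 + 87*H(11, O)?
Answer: 5003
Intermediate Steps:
O = 14 (O = 2 - 1*(-12) = 2 + 12 = 14)
H(u, o) = 2 + 5*u
44 + 87*H(11, O) = 44 + 87*(2 + 5*11) = 44 + 87*(2 + 55) = 44 + 87*57 = 44 + 4959 = 5003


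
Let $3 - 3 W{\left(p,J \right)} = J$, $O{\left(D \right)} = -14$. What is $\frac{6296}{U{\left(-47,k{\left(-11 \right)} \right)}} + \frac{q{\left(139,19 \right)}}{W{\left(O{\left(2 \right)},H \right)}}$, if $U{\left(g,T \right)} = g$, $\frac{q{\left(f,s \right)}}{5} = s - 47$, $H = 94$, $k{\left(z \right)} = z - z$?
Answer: $- \frac{79028}{611} \approx -129.34$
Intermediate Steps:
$k{\left(z \right)} = 0$
$q{\left(f,s \right)} = -235 + 5 s$ ($q{\left(f,s \right)} = 5 \left(s - 47\right) = 5 \left(-47 + s\right) = -235 + 5 s$)
$W{\left(p,J \right)} = 1 - \frac{J}{3}$
$\frac{6296}{U{\left(-47,k{\left(-11 \right)} \right)}} + \frac{q{\left(139,19 \right)}}{W{\left(O{\left(2 \right)},H \right)}} = \frac{6296}{-47} + \frac{-235 + 5 \cdot 19}{1 - \frac{94}{3}} = 6296 \left(- \frac{1}{47}\right) + \frac{-235 + 95}{1 - \frac{94}{3}} = - \frac{6296}{47} - \frac{140}{- \frac{91}{3}} = - \frac{6296}{47} - - \frac{60}{13} = - \frac{6296}{47} + \frac{60}{13} = - \frac{79028}{611}$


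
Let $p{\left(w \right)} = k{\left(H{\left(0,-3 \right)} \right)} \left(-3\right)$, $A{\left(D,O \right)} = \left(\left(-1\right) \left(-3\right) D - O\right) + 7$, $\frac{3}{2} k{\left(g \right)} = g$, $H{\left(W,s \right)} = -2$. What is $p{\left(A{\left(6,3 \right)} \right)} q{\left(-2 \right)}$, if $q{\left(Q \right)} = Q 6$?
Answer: $-48$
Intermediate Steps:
$k{\left(g \right)} = \frac{2 g}{3}$
$A{\left(D,O \right)} = 7 - O + 3 D$ ($A{\left(D,O \right)} = \left(3 D - O\right) + 7 = \left(- O + 3 D\right) + 7 = 7 - O + 3 D$)
$p{\left(w \right)} = 4$ ($p{\left(w \right)} = \frac{2}{3} \left(-2\right) \left(-3\right) = \left(- \frac{4}{3}\right) \left(-3\right) = 4$)
$q{\left(Q \right)} = 6 Q$
$p{\left(A{\left(6,3 \right)} \right)} q{\left(-2 \right)} = 4 \cdot 6 \left(-2\right) = 4 \left(-12\right) = -48$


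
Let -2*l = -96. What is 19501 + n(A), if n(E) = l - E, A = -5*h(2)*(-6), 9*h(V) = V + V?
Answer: 58607/3 ≈ 19536.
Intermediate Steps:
h(V) = 2*V/9 (h(V) = (V + V)/9 = (2*V)/9 = 2*V/9)
l = 48 (l = -½*(-96) = 48)
A = 40/3 (A = -10*2/9*(-6) = -5*4/9*(-6) = -20/9*(-6) = 40/3 ≈ 13.333)
n(E) = 48 - E
19501 + n(A) = 19501 + (48 - 1*40/3) = 19501 + (48 - 40/3) = 19501 + 104/3 = 58607/3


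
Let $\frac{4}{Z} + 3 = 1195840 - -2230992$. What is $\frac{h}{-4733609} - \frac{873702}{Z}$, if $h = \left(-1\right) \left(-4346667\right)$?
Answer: $- \frac{7086277407379167045}{9467218} \approx -7.4851 \cdot 10^{11}$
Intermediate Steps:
$Z = \frac{4}{3426829}$ ($Z = \frac{4}{-3 + \left(1195840 - -2230992\right)} = \frac{4}{-3 + \left(1195840 + 2230992\right)} = \frac{4}{-3 + 3426832} = \frac{4}{3426829} \approx 1.1673 \cdot 10^{-6}$)
$h = 4346667$
$\frac{h}{-4733609} - \frac{873702}{Z} = \frac{4346667}{-4733609} - \frac{873702}{\frac{4}{3426829}} = 4346667 \left(- \frac{1}{4733609}\right) - \frac{1497013675479}{2} = - \frac{4346667}{4733609} - \frac{1497013675479}{2} = - \frac{7086277407379167045}{9467218}$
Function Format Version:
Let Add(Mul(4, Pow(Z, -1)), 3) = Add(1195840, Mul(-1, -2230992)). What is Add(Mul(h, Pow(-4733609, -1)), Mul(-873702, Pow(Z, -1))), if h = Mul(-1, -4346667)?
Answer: Rational(-7086277407379167045, 9467218) ≈ -7.4851e+11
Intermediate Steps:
Z = Rational(4, 3426829) (Z = Mul(4, Pow(Add(-3, Add(1195840, Mul(-1, -2230992))), -1)) = Mul(4, Pow(Add(-3, Add(1195840, 2230992)), -1)) = Mul(4, Pow(Add(-3, 3426832), -1)) = Mul(4, Pow(3426829, -1)) = Mul(4, Rational(1, 3426829)) = Rational(4, 3426829) ≈ 1.1673e-6)
h = 4346667
Add(Mul(h, Pow(-4733609, -1)), Mul(-873702, Pow(Z, -1))) = Add(Mul(4346667, Pow(-4733609, -1)), Mul(-873702, Pow(Rational(4, 3426829), -1))) = Add(Mul(4346667, Rational(-1, 4733609)), Mul(-873702, Rational(3426829, 4))) = Add(Rational(-4346667, 4733609), Rational(-1497013675479, 2)) = Rational(-7086277407379167045, 9467218)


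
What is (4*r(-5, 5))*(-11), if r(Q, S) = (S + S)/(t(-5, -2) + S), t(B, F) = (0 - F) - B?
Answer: -110/3 ≈ -36.667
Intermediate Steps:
t(B, F) = -B - F (t(B, F) = -F - B = -B - F)
r(Q, S) = 2*S/(7 + S) (r(Q, S) = (S + S)/((-1*(-5) - 1*(-2)) + S) = (2*S)/((5 + 2) + S) = (2*S)/(7 + S) = 2*S/(7 + S))
(4*r(-5, 5))*(-11) = (4*(2*5/(7 + 5)))*(-11) = (4*(2*5/12))*(-11) = (4*(2*5*(1/12)))*(-11) = (4*(⅚))*(-11) = (10/3)*(-11) = -110/3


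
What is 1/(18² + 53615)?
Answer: 1/53939 ≈ 1.8539e-5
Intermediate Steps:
1/(18² + 53615) = 1/(324 + 53615) = 1/53939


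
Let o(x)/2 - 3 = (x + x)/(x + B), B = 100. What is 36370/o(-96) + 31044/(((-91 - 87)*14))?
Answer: -2335700/5607 ≈ -416.57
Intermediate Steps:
o(x) = 6 + 4*x/(100 + x) (o(x) = 6 + 2*((x + x)/(x + 100)) = 6 + 2*((2*x)/(100 + x)) = 6 + 2*(2*x/(100 + x)) = 6 + 4*x/(100 + x))
36370/o(-96) + 31044/(((-91 - 87)*14)) = 36370/((10*(60 - 96)/(100 - 96))) + 31044/(((-91 - 87)*14)) = 36370/((10*(-36)/4)) + 31044/((-178*14)) = 36370/((10*(¼)*(-36))) + 31044/(-2492) = 36370/(-90) + 31044*(-1/2492) = 36370*(-1/90) - 7761/623 = -3637/9 - 7761/623 = -2335700/5607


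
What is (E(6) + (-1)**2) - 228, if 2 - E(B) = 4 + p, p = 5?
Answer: -234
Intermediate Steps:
E(B) = -7 (E(B) = 2 - (4 + 5) = 2 - 1*9 = 2 - 9 = -7)
(E(6) + (-1)**2) - 228 = (-7 + (-1)**2) - 228 = (-7 + 1) - 228 = -6 - 228 = -234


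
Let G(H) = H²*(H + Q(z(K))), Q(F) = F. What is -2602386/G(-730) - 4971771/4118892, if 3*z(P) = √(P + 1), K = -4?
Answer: -961692851014149/801160005713860 + 1301193*I*√3/425973881450 ≈ -1.2004 + 5.2908e-6*I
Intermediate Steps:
z(P) = √(1 + P)/3 (z(P) = √(P + 1)/3 = √(1 + P)/3)
G(H) = H²*(H + I*√3/3) (G(H) = H²*(H + √(1 - 4)/3) = H²*(H + √(-3)/3) = H²*(H + (I*√3)/3) = H²*(H + I*√3/3))
-2602386/G(-730) - 4971771/4118892 = -2602386*1/(532900*(-730 + I*√3/3)) - 4971771/4118892 = -2602386*1/(532900*(-730 + I*√3/3)) - 4971771*1/4118892 = -2602386/(-389017000 + 532900*I*√3/3) - 1657257/1372964 = -1657257/1372964 - 2602386/(-389017000 + 532900*I*√3/3)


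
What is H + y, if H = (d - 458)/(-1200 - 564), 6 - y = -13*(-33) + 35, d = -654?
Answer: -201700/441 ≈ -457.37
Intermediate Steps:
y = -458 (y = 6 - (-13*(-33) + 35) = 6 - (429 + 35) = 6 - 1*464 = 6 - 464 = -458)
H = 278/441 (H = (-654 - 458)/(-1200 - 564) = -1112/(-1764) = -1112*(-1/1764) = 278/441 ≈ 0.63039)
H + y = 278/441 - 458 = -201700/441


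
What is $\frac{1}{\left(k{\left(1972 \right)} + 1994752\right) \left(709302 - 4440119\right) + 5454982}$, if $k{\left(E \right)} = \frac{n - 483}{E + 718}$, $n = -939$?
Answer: $- \frac{1345}{10009553544794803} \approx -1.3437 \cdot 10^{-13}$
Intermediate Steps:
$k{\left(E \right)} = - \frac{1422}{718 + E}$ ($k{\left(E \right)} = \frac{-939 - 483}{E + 718} = - \frac{1422}{718 + E}$)
$\frac{1}{\left(k{\left(1972 \right)} + 1994752\right) \left(709302 - 4440119\right) + 5454982} = \frac{1}{\left(- \frac{1422}{718 + 1972} + 1994752\right) \left(709302 - 4440119\right) + 5454982} = \frac{1}{\left(- \frac{1422}{2690} + 1994752\right) \left(-3730817\right) + 5454982} = \frac{1}{\left(\left(-1422\right) \frac{1}{2690} + 1994752\right) \left(-3730817\right) + 5454982} = \frac{1}{\left(- \frac{711}{1345} + 1994752\right) \left(-3730817\right) + 5454982} = \frac{1}{\frac{2682940729}{1345} \left(-3730817\right) + 5454982} = \frac{1}{- \frac{10009560881745593}{1345} + 5454982} = \frac{1}{- \frac{10009553544794803}{1345}} = - \frac{1345}{10009553544794803}$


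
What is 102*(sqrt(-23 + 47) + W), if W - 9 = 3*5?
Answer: 2448 + 204*sqrt(6) ≈ 2947.7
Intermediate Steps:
W = 24 (W = 9 + 3*5 = 9 + 15 = 24)
102*(sqrt(-23 + 47) + W) = 102*(sqrt(-23 + 47) + 24) = 102*(sqrt(24) + 24) = 102*(2*sqrt(6) + 24) = 102*(24 + 2*sqrt(6)) = 2448 + 204*sqrt(6)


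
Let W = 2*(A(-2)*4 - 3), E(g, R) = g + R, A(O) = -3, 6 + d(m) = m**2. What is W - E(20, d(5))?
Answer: -69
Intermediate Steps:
d(m) = -6 + m**2
E(g, R) = R + g
W = -30 (W = 2*(-3*4 - 3) = 2*(-12 - 3) = 2*(-15) = -30)
W - E(20, d(5)) = -30 - ((-6 + 5**2) + 20) = -30 - ((-6 + 25) + 20) = -30 - (19 + 20) = -30 - 1*39 = -30 - 39 = -69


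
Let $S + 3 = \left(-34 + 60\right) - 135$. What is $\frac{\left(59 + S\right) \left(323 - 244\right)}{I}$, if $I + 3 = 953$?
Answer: $- \frac{4187}{950} \approx -4.4074$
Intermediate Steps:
$I = 950$ ($I = -3 + 953 = 950$)
$S = -112$ ($S = -3 + \left(\left(-34 + 60\right) - 135\right) = -3 + \left(26 - 135\right) = -3 - 109 = -112$)
$\frac{\left(59 + S\right) \left(323 - 244\right)}{I} = \frac{\left(59 - 112\right) \left(323 - 244\right)}{950} = \left(-53\right) 79 \cdot \frac{1}{950} = \left(-4187\right) \frac{1}{950} = - \frac{4187}{950}$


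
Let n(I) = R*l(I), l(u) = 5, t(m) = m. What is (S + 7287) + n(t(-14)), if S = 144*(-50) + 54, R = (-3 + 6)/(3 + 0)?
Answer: 146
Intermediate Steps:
R = 1 (R = 3/3 = 3*(⅓) = 1)
n(I) = 5 (n(I) = 1*5 = 5)
S = -7146 (S = -7200 + 54 = -7146)
(S + 7287) + n(t(-14)) = (-7146 + 7287) + 5 = 141 + 5 = 146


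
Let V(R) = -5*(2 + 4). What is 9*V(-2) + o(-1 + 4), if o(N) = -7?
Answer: -277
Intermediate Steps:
V(R) = -30 (V(R) = -5*6 = -30)
9*V(-2) + o(-1 + 4) = 9*(-30) - 7 = -270 - 7 = -277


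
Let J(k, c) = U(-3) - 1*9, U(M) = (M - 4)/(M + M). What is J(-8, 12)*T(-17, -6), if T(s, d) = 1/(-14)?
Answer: 47/84 ≈ 0.55952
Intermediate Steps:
U(M) = (-4 + M)/(2*M) (U(M) = (-4 + M)/((2*M)) = (-4 + M)*(1/(2*M)) = (-4 + M)/(2*M))
T(s, d) = -1/14
J(k, c) = -47/6 (J(k, c) = (1/2)*(-4 - 3)/(-3) - 1*9 = (1/2)*(-1/3)*(-7) - 9 = 7/6 - 9 = -47/6)
J(-8, 12)*T(-17, -6) = -47/6*(-1/14) = 47/84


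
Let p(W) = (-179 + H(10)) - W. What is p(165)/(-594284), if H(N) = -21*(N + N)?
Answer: 191/148571 ≈ 0.0012856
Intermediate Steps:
H(N) = -42*N
p(W) = -599 - W (p(W) = (-179 - 42*10) - W = (-179 - 420) - W = -599 - W)
p(165)/(-594284) = (-599 - 1*165)/(-594284) = (-599 - 165)*(-1/594284) = -764*(-1/594284) = 191/148571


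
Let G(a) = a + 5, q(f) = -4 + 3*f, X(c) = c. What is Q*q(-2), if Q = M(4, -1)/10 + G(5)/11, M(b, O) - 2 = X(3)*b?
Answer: -254/11 ≈ -23.091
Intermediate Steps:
G(a) = 5 + a
M(b, O) = 2 + 3*b
Q = 127/55 (Q = (2 + 3*4)/10 + (5 + 5)/11 = (2 + 12)*(⅒) + 10*(1/11) = 14*(⅒) + 10/11 = 7/5 + 10/11 = 127/55 ≈ 2.3091)
Q*q(-2) = 127*(-4 + 3*(-2))/55 = 127*(-4 - 6)/55 = (127/55)*(-10) = -254/11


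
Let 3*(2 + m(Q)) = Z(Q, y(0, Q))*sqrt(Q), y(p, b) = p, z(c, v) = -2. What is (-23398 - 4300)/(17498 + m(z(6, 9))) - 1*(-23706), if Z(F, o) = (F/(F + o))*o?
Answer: 207366239/8748 ≈ 23704.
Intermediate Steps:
Z(F, o) = F*o/(F + o)
m(Q) = -2 (m(Q) = -2 + ((Q*0/(Q + 0))*sqrt(Q))/3 = -2 + ((Q*0/Q)*sqrt(Q))/3 = -2 + (0*sqrt(Q))/3 = -2 + (1/3)*0 = -2 + 0 = -2)
(-23398 - 4300)/(17498 + m(z(6, 9))) - 1*(-23706) = (-23398 - 4300)/(17498 - 2) - 1*(-23706) = -27698/17496 + 23706 = -27698*1/17496 + 23706 = -13849/8748 + 23706 = 207366239/8748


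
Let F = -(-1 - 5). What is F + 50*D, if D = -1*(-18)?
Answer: 906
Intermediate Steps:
F = 6 (F = -1*(-6) = 6)
D = 18
F + 50*D = 6 + 50*18 = 6 + 900 = 906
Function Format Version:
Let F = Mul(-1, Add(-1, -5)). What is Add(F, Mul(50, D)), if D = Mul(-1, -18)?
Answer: 906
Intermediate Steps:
F = 6 (F = Mul(-1, -6) = 6)
D = 18
Add(F, Mul(50, D)) = Add(6, Mul(50, 18)) = Add(6, 900) = 906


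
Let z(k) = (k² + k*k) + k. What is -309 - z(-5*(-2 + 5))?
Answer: -744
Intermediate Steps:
z(k) = k + 2*k² (z(k) = (k² + k²) + k = 2*k² + k = k + 2*k²)
-309 - z(-5*(-2 + 5)) = -309 - (-5*(-2 + 5))*(1 + 2*(-5*(-2 + 5))) = -309 - (-5*3)*(1 + 2*(-5*3)) = -309 - (-15)*(1 + 2*(-15)) = -309 - (-15)*(1 - 30) = -309 - (-15)*(-29) = -309 - 1*435 = -309 - 435 = -744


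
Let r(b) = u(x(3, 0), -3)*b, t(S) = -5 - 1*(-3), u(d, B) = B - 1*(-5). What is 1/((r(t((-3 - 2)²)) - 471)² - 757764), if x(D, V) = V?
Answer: -1/532139 ≈ -1.8792e-6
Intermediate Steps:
u(d, B) = 5 + B (u(d, B) = B + 5 = 5 + B)
t(S) = -2 (t(S) = -5 + 3 = -2)
r(b) = 2*b (r(b) = (5 - 3)*b = 2*b)
1/((r(t((-3 - 2)²)) - 471)² - 757764) = 1/((2*(-2) - 471)² - 757764) = 1/((-4 - 471)² - 757764) = 1/((-475)² - 757764) = 1/(225625 - 757764) = 1/(-532139) = -1/532139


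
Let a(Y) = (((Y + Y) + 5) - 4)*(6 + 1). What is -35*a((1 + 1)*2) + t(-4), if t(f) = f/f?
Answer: -2204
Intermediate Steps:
t(f) = 1
a(Y) = 7 + 14*Y (a(Y) = ((2*Y + 5) - 4)*7 = ((5 + 2*Y) - 4)*7 = (1 + 2*Y)*7 = 7 + 14*Y)
-35*a((1 + 1)*2) + t(-4) = -35*(7 + 14*((1 + 1)*2)) + 1 = -35*(7 + 14*(2*2)) + 1 = -35*(7 + 14*4) + 1 = -35*(7 + 56) + 1 = -35*63 + 1 = -2205 + 1 = -2204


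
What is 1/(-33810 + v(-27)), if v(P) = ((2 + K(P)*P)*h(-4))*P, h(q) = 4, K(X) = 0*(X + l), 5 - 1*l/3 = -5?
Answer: -1/34026 ≈ -2.9389e-5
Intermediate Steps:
l = 30 (l = 15 - 3*(-5) = 15 + 15 = 30)
K(X) = 0 (K(X) = 0*(X + 30) = 0*(30 + X) = 0)
v(P) = 8*P (v(P) = ((2 + 0*P)*4)*P = ((2 + 0)*4)*P = (2*4)*P = 8*P)
1/(-33810 + v(-27)) = 1/(-33810 + 8*(-27)) = 1/(-33810 - 216) = 1/(-34026) = -1/34026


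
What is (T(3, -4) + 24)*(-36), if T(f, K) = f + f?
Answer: -1080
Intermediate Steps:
T(f, K) = 2*f
(T(3, -4) + 24)*(-36) = (2*3 + 24)*(-36) = (6 + 24)*(-36) = 30*(-36) = -1080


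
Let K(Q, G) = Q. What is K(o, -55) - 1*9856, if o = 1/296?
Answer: -2917375/296 ≈ -9856.0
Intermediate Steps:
o = 1/296 ≈ 0.0033784
K(o, -55) - 1*9856 = 1/296 - 1*9856 = 1/296 - 9856 = -2917375/296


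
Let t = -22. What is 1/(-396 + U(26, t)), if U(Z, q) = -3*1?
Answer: -1/399 ≈ -0.0025063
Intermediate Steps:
U(Z, q) = -3
1/(-396 + U(26, t)) = 1/(-396 - 3) = 1/(-399) = -1/399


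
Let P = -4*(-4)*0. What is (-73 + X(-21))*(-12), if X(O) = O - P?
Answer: 1128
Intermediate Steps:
P = 0 (P = 16*0 = 0)
X(O) = O (X(O) = O - 1*0 = O + 0 = O)
(-73 + X(-21))*(-12) = (-73 - 21)*(-12) = -94*(-12) = 1128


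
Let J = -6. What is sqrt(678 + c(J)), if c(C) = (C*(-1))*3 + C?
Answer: sqrt(690) ≈ 26.268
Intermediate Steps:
c(C) = -2*C (c(C) = -C*3 + C = -3*C + C = -2*C)
sqrt(678 + c(J)) = sqrt(678 - 2*(-6)) = sqrt(678 + 12) = sqrt(690)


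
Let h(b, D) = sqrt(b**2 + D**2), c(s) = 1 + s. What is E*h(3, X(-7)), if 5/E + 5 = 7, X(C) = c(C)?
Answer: 15*sqrt(5)/2 ≈ 16.771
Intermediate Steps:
X(C) = 1 + C
E = 5/2 (E = 5/(-5 + 7) = 5/2 ≈ 2.5000)
h(b, D) = sqrt(D**2 + b**2)
E*h(3, X(-7)) = 5*sqrt((1 - 7)**2 + 3**2)/2 = 5*sqrt((-6)**2 + 9)/2 = 5*sqrt(36 + 9)/2 = 5*sqrt(45)/2 = 5*(3*sqrt(5))/2 = 15*sqrt(5)/2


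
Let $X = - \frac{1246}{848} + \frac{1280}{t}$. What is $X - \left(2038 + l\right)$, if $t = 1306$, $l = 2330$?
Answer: $- \frac{1209512355}{276872} \approx -4368.5$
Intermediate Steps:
$X = - \frac{135459}{276872}$ ($X = - \frac{1246}{848} + \frac{1280}{1306} = \left(-1246\right) \frac{1}{848} + 1280 \cdot \frac{1}{1306} = - \frac{623}{424} + \frac{640}{653} = - \frac{135459}{276872} \approx -0.48925$)
$X - \left(2038 + l\right) = - \frac{135459}{276872} - \left(2038 + 2330\right) = - \frac{135459}{276872} - 4368 = - \frac{1209512355}{276872}$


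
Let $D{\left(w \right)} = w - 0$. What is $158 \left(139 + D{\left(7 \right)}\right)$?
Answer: $23068$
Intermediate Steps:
$D{\left(w \right)} = w$ ($D{\left(w \right)} = w + 0 = w$)
$158 \left(139 + D{\left(7 \right)}\right) = 158 \left(139 + 7\right) = 158 \cdot 146 = 23068$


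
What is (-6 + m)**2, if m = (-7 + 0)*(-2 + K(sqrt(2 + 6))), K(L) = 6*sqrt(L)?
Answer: 4*(4 - 21*2**(3/4))**2 ≈ 3923.2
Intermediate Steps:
m = 14 - 42*2**(3/4) (m = (-7 + 0)*(-2 + 6*sqrt(sqrt(2 + 6))) = -7*(-2 + 6*sqrt(sqrt(8))) = -7*(-2 + 6*sqrt(2*sqrt(2))) = -7*(-2 + 6*2**(3/4)) = 14 - 42*2**(3/4) ≈ -56.635)
(-6 + m)**2 = (-6 + (14 - 42*2**(3/4)))**2 = (8 - 42*2**(3/4))**2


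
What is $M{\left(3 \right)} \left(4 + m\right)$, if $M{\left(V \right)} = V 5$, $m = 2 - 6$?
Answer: $0$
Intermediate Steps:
$m = -4$ ($m = 2 - 6 = -4$)
$M{\left(V \right)} = 5 V$
$M{\left(3 \right)} \left(4 + m\right) = 5 \cdot 3 \left(4 - 4\right) = 15 \cdot 0 = 0$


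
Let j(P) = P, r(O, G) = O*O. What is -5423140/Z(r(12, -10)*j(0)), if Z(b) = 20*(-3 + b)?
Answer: 271157/3 ≈ 90386.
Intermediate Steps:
r(O, G) = O²
Z(b) = -60 + 20*b
-5423140/Z(r(12, -10)*j(0)) = -5423140/(-60 + 20*(12²*0)) = -5423140/(-60 + 20*(144*0)) = -5423140/(-60 + 20*0) = -5423140/(-60 + 0) = -5423140/(-60) = -5423140*(-1/60) = 271157/3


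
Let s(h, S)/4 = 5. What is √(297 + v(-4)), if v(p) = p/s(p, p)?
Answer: 2*√1855/5 ≈ 17.228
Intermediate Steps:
s(h, S) = 20 (s(h, S) = 4*5 = 20)
v(p) = p/20
√(297 + v(-4)) = √(297 + (1/20)*(-4)) = √(297 - ⅕) = √(1484/5) = 2*√1855/5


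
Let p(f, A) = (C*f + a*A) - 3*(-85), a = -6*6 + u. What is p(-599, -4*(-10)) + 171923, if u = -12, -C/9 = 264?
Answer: 1593482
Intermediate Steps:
C = -2376 (C = -9*264 = -2376)
a = -48 (a = -6*6 - 12 = -36 - 12 = -48)
p(f, A) = 255 - 2376*f - 48*A (p(f, A) = (-2376*f - 48*A) - 3*(-85) = (-2376*f - 48*A) + 255 = 255 - 2376*f - 48*A)
p(-599, -4*(-10)) + 171923 = (255 - 2376*(-599) - (-192)*(-10)) + 171923 = (255 + 1423224 - 48*40) + 171923 = (255 + 1423224 - 1920) + 171923 = 1421559 + 171923 = 1593482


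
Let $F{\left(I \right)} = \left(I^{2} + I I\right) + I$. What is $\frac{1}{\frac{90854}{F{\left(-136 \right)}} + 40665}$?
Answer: $\frac{18428}{749420047} \approx 2.459 \cdot 10^{-5}$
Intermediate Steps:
$F{\left(I \right)} = I + 2 I^{2}$ ($F{\left(I \right)} = \left(I^{2} + I^{2}\right) + I = 2 I^{2} + I = I + 2 I^{2}$)
$\frac{1}{\frac{90854}{F{\left(-136 \right)}} + 40665} = \frac{1}{\frac{90854}{\left(-136\right) \left(1 + 2 \left(-136\right)\right)} + 40665} = \frac{1}{\frac{90854}{\left(-136\right) \left(1 - 272\right)} + 40665} = \frac{1}{\frac{90854}{\left(-136\right) \left(-271\right)} + 40665} = \frac{1}{\frac{90854}{36856} + 40665} = \frac{1}{90854 \cdot \frac{1}{36856} + 40665} = \frac{1}{\frac{45427}{18428} + 40665} = \frac{1}{\frac{749420047}{18428}} = \frac{18428}{749420047}$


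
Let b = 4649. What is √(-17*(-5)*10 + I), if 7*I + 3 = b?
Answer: 2*√18543/7 ≈ 38.906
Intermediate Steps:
I = 4646/7 (I = -3/7 + (⅐)*4649 = -3/7 + 4649/7 = 4646/7 ≈ 663.71)
√(-17*(-5)*10 + I) = √(-17*(-5)*10 + 4646/7) = √(85*10 + 4646/7) = √(850 + 4646/7) = √(10596/7) = 2*√18543/7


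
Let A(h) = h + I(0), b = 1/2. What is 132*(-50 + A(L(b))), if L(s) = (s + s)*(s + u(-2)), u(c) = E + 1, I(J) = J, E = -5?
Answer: -7062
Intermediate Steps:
b = 1/2 ≈ 0.50000
u(c) = -4 (u(c) = -5 + 1 = -4)
L(s) = 2*s*(-4 + s) (L(s) = (s + s)*(s - 4) = (2*s)*(-4 + s) = 2*s*(-4 + s))
A(h) = h (A(h) = h + 0 = h)
132*(-50 + A(L(b))) = 132*(-50 + 2*(1/2)*(-4 + 1/2)) = 132*(-50 + 2*(1/2)*(-7/2)) = 132*(-50 - 7/2) = 132*(-107/2) = -7062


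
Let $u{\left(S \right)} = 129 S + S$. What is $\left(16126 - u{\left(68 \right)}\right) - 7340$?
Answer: $-54$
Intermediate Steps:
$u{\left(S \right)} = 130 S$
$\left(16126 - u{\left(68 \right)}\right) - 7340 = \left(16126 - 130 \cdot 68\right) - 7340 = \left(16126 - 8840\right) - 7340 = 7286 - 7340 = -54$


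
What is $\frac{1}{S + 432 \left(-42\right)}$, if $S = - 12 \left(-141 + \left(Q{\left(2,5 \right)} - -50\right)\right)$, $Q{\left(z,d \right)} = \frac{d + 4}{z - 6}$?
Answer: $- \frac{1}{17025} \approx -5.8737 \cdot 10^{-5}$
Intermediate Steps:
$Q{\left(z,d \right)} = \frac{4 + d}{-6 + z}$
$S = 1119$ ($S = - 12 \left(-141 + \left(\frac{4 + 5}{-6 + 2} - -50\right)\right) = - 12 \left(-141 + \left(\frac{1}{-4} \cdot 9 + 50\right)\right) = - 12 \left(-141 + \left(\left(- \frac{1}{4}\right) 9 + 50\right)\right) = - 12 \left(-141 + \left(- \frac{9}{4} + 50\right)\right) = - 12 \left(-141 + \frac{191}{4}\right) = \left(-12\right) \left(- \frac{373}{4}\right) = 1119$)
$\frac{1}{S + 432 \left(-42\right)} = \frac{1}{1119 + 432 \left(-42\right)} = \frac{1}{1119 - 18144} = \frac{1}{-17025} = - \frac{1}{17025}$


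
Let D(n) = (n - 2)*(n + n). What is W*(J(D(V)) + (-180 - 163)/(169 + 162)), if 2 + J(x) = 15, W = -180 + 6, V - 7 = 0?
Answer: -689040/331 ≈ -2081.7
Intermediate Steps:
V = 7 (V = 7 + 0 = 7)
W = -174
D(n) = 2*n*(-2 + n) (D(n) = (-2 + n)*(2*n) = 2*n*(-2 + n))
J(x) = 13 (J(x) = -2 + 15 = 13)
W*(J(D(V)) + (-180 - 163)/(169 + 162)) = -174*(13 + (-180 - 163)/(169 + 162)) = -174*(13 - 343/331) = -174*3960/331 = -689040/331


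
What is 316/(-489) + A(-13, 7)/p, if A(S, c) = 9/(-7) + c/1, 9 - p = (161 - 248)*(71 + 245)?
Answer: -20270884/31378641 ≈ -0.64601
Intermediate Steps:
p = 27501 (p = 9 - (161 - 248)*(71 + 245) = 9 - (-87)*316 = 9 - 1*(-27492) = 9 + 27492 = 27501)
A(S, c) = -9/7 + c (A(S, c) = 9*(-1/7) + c*1 = -9/7 + c)
316/(-489) + A(-13, 7)/p = 316/(-489) + (-9/7 + 7)/27501 = 316*(-1/489) + (40/7)*(1/27501) = -316/489 + 40/192507 = -20270884/31378641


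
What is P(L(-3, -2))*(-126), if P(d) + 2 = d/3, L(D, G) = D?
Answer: 378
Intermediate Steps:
P(d) = -2 + d/3
P(L(-3, -2))*(-126) = (-2 + (1/3)*(-3))*(-126) = (-2 - 1)*(-126) = -3*(-126) = 378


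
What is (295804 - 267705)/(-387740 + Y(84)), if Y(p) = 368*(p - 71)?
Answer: -28099/382956 ≈ -0.073374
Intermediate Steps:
Y(p) = -26128 + 368*p (Y(p) = 368*(-71 + p) = -26128 + 368*p)
(295804 - 267705)/(-387740 + Y(84)) = (295804 - 267705)/(-387740 + (-26128 + 368*84)) = 28099/(-387740 + (-26128 + 30912)) = 28099/(-387740 + 4784) = 28099/(-382956) = 28099*(-1/382956) = -28099/382956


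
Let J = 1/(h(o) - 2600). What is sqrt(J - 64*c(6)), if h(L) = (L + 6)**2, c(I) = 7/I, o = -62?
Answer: I*sqrt(48264522)/804 ≈ 8.6409*I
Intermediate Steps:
h(L) = (6 + L)**2
J = 1/536 (J = 1/((6 - 62)**2 - 2600) = 1/((-56)**2 - 2600) = 1/(3136 - 2600) = 1/536 ≈ 0.0018657)
sqrt(J - 64*c(6)) = sqrt(1/536 - 448/6) = sqrt(1/536 - 64*7/6) = sqrt(1/536 - 224/3) = sqrt(-120061/1608) = I*sqrt(48264522)/804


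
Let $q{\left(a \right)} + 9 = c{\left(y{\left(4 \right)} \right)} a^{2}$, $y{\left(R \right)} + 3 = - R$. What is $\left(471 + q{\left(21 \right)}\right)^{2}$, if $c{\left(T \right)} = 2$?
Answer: $1806336$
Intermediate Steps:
$y{\left(R \right)} = -3 - R$
$q{\left(a \right)} = -9 + 2 a^{2}$
$\left(471 + q{\left(21 \right)}\right)^{2} = \left(471 - \left(9 - 2 \cdot 21^{2}\right)\right)^{2} = \left(471 + \left(-9 + 2 \cdot 441\right)\right)^{2} = \left(471 + \left(-9 + 882\right)\right)^{2} = \left(471 + 873\right)^{2} = 1344^{2} = 1806336$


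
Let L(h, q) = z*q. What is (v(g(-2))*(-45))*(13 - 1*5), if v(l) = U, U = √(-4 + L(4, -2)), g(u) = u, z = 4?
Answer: -720*I*√3 ≈ -1247.1*I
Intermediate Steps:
L(h, q) = 4*q
U = 2*I*√3 (U = √(-4 + 4*(-2)) = √(-4 - 8) = √(-12) = 2*I*√3 ≈ 3.4641*I)
v(l) = 2*I*√3
(v(g(-2))*(-45))*(13 - 1*5) = ((2*I*√3)*(-45))*(13 - 1*5) = (-90*I*√3)*(13 - 5) = -90*I*√3*8 = -720*I*√3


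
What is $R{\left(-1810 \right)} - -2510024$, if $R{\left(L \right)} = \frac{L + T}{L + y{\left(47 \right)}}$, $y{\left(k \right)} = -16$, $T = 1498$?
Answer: $\frac{2291652068}{913} \approx 2.51 \cdot 10^{6}$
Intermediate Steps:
$R{\left(L \right)} = \frac{1498 + L}{-16 + L}$ ($R{\left(L \right)} = \frac{L + 1498}{L - 16} = \frac{1498 + L}{-16 + L}$)
$R{\left(-1810 \right)} - -2510024 = \frac{1498 - 1810}{-16 - 1810} - -2510024 = \frac{1}{-1826} \left(-312\right) + 2510024 = \left(- \frac{1}{1826}\right) \left(-312\right) + 2510024 = \frac{156}{913} + 2510024 = \frac{2291652068}{913}$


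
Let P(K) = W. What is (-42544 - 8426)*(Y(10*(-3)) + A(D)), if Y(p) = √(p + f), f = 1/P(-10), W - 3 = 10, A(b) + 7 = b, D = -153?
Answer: 8155200 - 50970*I*√5057/13 ≈ 8.1552e+6 - 2.7882e+5*I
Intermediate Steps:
A(b) = -7 + b
W = 13 (W = 3 + 10 = 13)
P(K) = 13
f = 1/13 ≈ 0.076923
Y(p) = √(1/13 + p) (Y(p) = √(p + 1/13) = √(1/13 + p))
(-42544 - 8426)*(Y(10*(-3)) + A(D)) = (-42544 - 8426)*(√(13 + 169*(10*(-3)))/13 + (-7 - 153)) = -50970*(√(13 + 169*(-30))/13 - 160) = -50970*(√(13 - 5070)/13 - 160) = -50970*(√(-5057)/13 - 160) = -50970*((I*√5057)/13 - 160) = -50970*(I*√5057/13 - 160) = -50970*(-160 + I*√5057/13) = 8155200 - 50970*I*√5057/13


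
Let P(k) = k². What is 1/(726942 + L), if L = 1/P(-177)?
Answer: 31329/22774365919 ≈ 1.3756e-6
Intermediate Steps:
L = 1/31329 (L = 1/((-177)²) = 1/31329 ≈ 3.1919e-5)
1/(726942 + L) = 1/(726942 + 1/31329) = 1/(22774365919/31329) = 31329/22774365919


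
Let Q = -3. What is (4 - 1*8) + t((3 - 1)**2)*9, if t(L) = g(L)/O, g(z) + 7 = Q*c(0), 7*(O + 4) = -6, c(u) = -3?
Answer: -131/17 ≈ -7.7059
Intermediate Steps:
O = -34/7 (O = -4 + (1/7)*(-6) = -4 - 6/7 = -34/7 ≈ -4.8571)
g(z) = 2 (g(z) = -7 - 3*(-3) = -7 + 9 = 2)
t(L) = -7/17 (t(L) = 2/(-34/7) = 2*(-7/34) = -7/17)
(4 - 1*8) + t((3 - 1)**2)*9 = (4 - 1*8) - 7/17*9 = (4 - 8) - 63/17 = -4 - 63/17 = -131/17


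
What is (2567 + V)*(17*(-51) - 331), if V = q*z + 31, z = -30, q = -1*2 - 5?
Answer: -3363984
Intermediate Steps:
q = -7 (q = -2 - 5 = -7)
V = 241 (V = -7*(-30) + 31 = 210 + 31 = 241)
(2567 + V)*(17*(-51) - 331) = (2567 + 241)*(17*(-51) - 331) = 2808*(-867 - 331) = 2808*(-1198) = -3363984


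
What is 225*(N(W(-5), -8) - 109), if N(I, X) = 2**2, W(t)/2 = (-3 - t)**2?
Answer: -23625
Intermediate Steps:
W(t) = 2*(-3 - t)**2
N(I, X) = 4
225*(N(W(-5), -8) - 109) = 225*(4 - 109) = 225*(-105) = -23625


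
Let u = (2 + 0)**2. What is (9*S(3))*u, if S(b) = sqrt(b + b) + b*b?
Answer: 324 + 36*sqrt(6) ≈ 412.18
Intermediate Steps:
u = 4 (u = 2**2 = 4)
S(b) = b**2 + sqrt(2)*sqrt(b) (S(b) = sqrt(2*b) + b**2 = sqrt(2)*sqrt(b) + b**2 = b**2 + sqrt(2)*sqrt(b))
(9*S(3))*u = (9*(3**2 + sqrt(2)*sqrt(3)))*4 = (9*(9 + sqrt(6)))*4 = (81 + 9*sqrt(6))*4 = 324 + 36*sqrt(6)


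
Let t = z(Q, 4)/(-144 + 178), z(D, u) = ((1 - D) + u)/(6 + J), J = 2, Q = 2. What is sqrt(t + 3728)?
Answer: sqrt(17238323)/68 ≈ 61.057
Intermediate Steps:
z(D, u) = 1/8 - D/8 + u/8 (z(D, u) = ((1 - D) + u)/(6 + 2) = (1 + u - D)/8 = (1 + u - D)*(1/8) = 1/8 - D/8 + u/8)
t = 3/272 (t = (1/8 - 1/8*2 + (1/8)*4)/(-144 + 178) = (1/8 - 1/4 + 1/2)/34 = (1/34)*(3/8) = 3/272 ≈ 0.011029)
sqrt(t + 3728) = sqrt(3/272 + 3728) = sqrt(1014019/272) = sqrt(17238323)/68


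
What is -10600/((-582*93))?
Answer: 5300/27063 ≈ 0.19584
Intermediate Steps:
-10600/((-582*93)) = -10600/(-54126) = -10600*(-1/54126) = 5300/27063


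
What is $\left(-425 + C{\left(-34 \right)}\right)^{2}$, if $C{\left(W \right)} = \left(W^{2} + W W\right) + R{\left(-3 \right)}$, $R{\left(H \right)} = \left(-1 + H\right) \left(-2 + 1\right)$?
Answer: $3575881$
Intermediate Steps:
$R{\left(H \right)} = 1 - H$ ($R{\left(H \right)} = \left(-1 + H\right) \left(-1\right) = 1 - H$)
$C{\left(W \right)} = 4 + 2 W^{2}$ ($C{\left(W \right)} = \left(W^{2} + W W\right) + \left(1 - -3\right) = \left(W^{2} + W^{2}\right) + \left(1 + 3\right) = 2 W^{2} + 4 = 4 + 2 W^{2}$)
$\left(-425 + C{\left(-34 \right)}\right)^{2} = \left(-425 + \left(4 + 2 \left(-34\right)^{2}\right)\right)^{2} = \left(-425 + \left(4 + 2 \cdot 1156\right)\right)^{2} = \left(-425 + \left(4 + 2312\right)\right)^{2} = \left(-425 + 2316\right)^{2} = 1891^{2} = 3575881$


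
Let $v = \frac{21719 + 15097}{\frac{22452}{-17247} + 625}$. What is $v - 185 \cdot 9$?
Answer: $- \frac{5758437081}{3585641} \approx -1606.0$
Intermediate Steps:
$v = \frac{211655184}{3585641}$ ($v = \frac{36816}{22452 \left(- \frac{1}{17247}\right) + 625} = \frac{36816}{- \frac{7484}{5749} + 625} = \frac{36816}{\frac{3585641}{5749}} = 36816 \cdot \frac{5749}{3585641} = \frac{211655184}{3585641} \approx 59.029$)
$v - 185 \cdot 9 = \frac{211655184}{3585641} - 185 \cdot 9 = \frac{211655184}{3585641} - 1665 = - \frac{5758437081}{3585641}$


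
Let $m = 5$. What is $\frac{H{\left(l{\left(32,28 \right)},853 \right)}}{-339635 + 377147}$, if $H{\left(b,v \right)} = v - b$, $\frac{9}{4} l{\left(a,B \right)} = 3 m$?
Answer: $\frac{2539}{112536} \approx 0.022562$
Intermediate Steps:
$l{\left(a,B \right)} = \frac{20}{3}$ ($l{\left(a,B \right)} = \frac{4 \cdot 3 \cdot 5}{9} = \frac{4}{9} \cdot 15 = \frac{20}{3}$)
$\frac{H{\left(l{\left(32,28 \right)},853 \right)}}{-339635 + 377147} = \frac{853 - \frac{20}{3}}{-339635 + 377147} = \frac{853 - \frac{20}{3}}{37512} = \frac{2539}{3} \cdot \frac{1}{37512} = \frac{2539}{112536}$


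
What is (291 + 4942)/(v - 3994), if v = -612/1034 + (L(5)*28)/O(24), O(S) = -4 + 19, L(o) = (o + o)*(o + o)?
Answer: -8116383/5906092 ≈ -1.3742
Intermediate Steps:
L(o) = 4*o² (L(o) = (2*o)*(2*o) = 4*o²)
O(S) = 15
v = 288602/1551 (v = -612/1034 + ((4*5²)*28)/15 = -612*1/1034 + ((4*25)*28)*(1/15) = -306/517 + (100*28)*(1/15) = -306/517 + 2800*(1/15) = -306/517 + 560/3 = 288602/1551 ≈ 186.07)
(291 + 4942)/(v - 3994) = (291 + 4942)/(288602/1551 - 3994) = 5233/(-5906092/1551) = 5233*(-1551/5906092) = -8116383/5906092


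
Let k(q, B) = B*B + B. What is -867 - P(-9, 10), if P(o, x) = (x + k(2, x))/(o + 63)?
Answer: -7823/9 ≈ -869.22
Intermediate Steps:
k(q, B) = B + B**2 (k(q, B) = B**2 + B = B + B**2)
P(o, x) = (x + x*(1 + x))/(63 + o) (P(o, x) = (x + x*(1 + x))/(o + 63) = (x + x*(1 + x))/(63 + o))
-867 - P(-9, 10) = -867 - 10*(2 + 10)/(63 - 9) = -867 - 10*12/54 = -867 - 1*20/9 = -867 - 20/9 = -7823/9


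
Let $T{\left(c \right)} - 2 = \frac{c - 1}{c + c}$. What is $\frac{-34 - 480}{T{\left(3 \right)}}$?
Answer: $- \frac{1542}{7} \approx -220.29$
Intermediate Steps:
$T{\left(c \right)} = 2 + \frac{-1 + c}{2 c}$ ($T{\left(c \right)} = 2 + \frac{c - 1}{c + c} = 2 + \frac{-1 + c}{2 c}$)
$\frac{-34 - 480}{T{\left(3 \right)}} = \frac{-34 - 480}{\frac{1}{2} \cdot \frac{1}{3} \left(-1 + 5 \cdot 3\right)} = \frac{-34 - 480}{\frac{1}{2} \cdot \frac{1}{3} \left(-1 + 15\right)} = - \frac{514}{\frac{1}{2} \cdot \frac{1}{3} \cdot 14} = - \frac{514}{\frac{7}{3}} = \left(-514\right) \frac{3}{7} = - \frac{1542}{7}$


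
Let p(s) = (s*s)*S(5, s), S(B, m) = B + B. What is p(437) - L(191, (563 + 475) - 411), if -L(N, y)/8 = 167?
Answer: 1911026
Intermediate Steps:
S(B, m) = 2*B
L(N, y) = -1336 (L(N, y) = -8*167 = -1336)
p(s) = 10*s**2 (p(s) = (s*s)*(2*5) = s**2*10 = 10*s**2)
p(437) - L(191, (563 + 475) - 411) = 10*437**2 - 1*(-1336) = 10*190969 + 1336 = 1909690 + 1336 = 1911026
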